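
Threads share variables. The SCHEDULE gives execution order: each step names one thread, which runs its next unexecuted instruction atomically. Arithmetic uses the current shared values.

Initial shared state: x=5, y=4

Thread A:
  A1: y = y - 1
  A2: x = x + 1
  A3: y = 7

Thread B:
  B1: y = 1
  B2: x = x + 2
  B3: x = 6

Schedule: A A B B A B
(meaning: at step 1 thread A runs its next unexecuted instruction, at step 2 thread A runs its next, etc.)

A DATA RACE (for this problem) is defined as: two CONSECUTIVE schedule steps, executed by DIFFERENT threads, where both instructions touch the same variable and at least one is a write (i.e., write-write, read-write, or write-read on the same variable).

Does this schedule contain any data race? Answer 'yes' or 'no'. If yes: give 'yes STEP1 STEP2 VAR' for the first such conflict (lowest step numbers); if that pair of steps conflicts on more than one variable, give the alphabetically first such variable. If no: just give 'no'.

Answer: no

Derivation:
Steps 1,2: same thread (A). No race.
Steps 2,3: A(r=x,w=x) vs B(r=-,w=y). No conflict.
Steps 3,4: same thread (B). No race.
Steps 4,5: B(r=x,w=x) vs A(r=-,w=y). No conflict.
Steps 5,6: A(r=-,w=y) vs B(r=-,w=x). No conflict.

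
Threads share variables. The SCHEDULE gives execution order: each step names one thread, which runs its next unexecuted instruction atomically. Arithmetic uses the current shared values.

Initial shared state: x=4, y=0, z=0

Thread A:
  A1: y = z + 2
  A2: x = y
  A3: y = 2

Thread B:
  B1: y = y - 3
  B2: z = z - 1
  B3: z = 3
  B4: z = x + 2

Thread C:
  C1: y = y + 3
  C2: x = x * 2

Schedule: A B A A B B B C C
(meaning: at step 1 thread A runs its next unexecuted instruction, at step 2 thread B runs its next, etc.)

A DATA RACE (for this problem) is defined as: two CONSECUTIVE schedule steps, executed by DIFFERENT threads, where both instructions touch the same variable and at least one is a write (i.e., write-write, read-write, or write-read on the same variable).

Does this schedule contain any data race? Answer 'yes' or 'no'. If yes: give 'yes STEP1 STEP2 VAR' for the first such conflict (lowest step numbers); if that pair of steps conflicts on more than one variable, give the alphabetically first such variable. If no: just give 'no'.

Answer: yes 1 2 y

Derivation:
Steps 1,2: A(y = z + 2) vs B(y = y - 3). RACE on y (W-W).
Steps 2,3: B(y = y - 3) vs A(x = y). RACE on y (W-R).
Steps 3,4: same thread (A). No race.
Steps 4,5: A(r=-,w=y) vs B(r=z,w=z). No conflict.
Steps 5,6: same thread (B). No race.
Steps 6,7: same thread (B). No race.
Steps 7,8: B(r=x,w=z) vs C(r=y,w=y). No conflict.
Steps 8,9: same thread (C). No race.
First conflict at steps 1,2.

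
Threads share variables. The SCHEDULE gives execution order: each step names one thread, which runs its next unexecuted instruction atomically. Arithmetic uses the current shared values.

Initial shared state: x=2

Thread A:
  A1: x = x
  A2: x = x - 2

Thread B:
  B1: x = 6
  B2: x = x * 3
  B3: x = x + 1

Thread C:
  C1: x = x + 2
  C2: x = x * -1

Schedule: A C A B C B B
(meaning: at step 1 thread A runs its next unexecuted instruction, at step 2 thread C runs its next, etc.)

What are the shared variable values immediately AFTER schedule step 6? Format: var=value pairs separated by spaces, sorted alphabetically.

Step 1: thread A executes A1 (x = x). Shared: x=2. PCs: A@1 B@0 C@0
Step 2: thread C executes C1 (x = x + 2). Shared: x=4. PCs: A@1 B@0 C@1
Step 3: thread A executes A2 (x = x - 2). Shared: x=2. PCs: A@2 B@0 C@1
Step 4: thread B executes B1 (x = 6). Shared: x=6. PCs: A@2 B@1 C@1
Step 5: thread C executes C2 (x = x * -1). Shared: x=-6. PCs: A@2 B@1 C@2
Step 6: thread B executes B2 (x = x * 3). Shared: x=-18. PCs: A@2 B@2 C@2

Answer: x=-18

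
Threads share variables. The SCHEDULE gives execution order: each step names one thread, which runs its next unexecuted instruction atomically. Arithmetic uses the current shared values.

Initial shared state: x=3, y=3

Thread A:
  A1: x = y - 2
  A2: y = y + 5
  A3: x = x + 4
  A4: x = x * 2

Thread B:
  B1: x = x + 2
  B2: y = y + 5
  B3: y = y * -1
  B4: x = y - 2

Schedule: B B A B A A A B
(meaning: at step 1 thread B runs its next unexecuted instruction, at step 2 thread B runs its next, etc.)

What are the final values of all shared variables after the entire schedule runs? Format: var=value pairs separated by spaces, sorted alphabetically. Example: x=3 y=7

Step 1: thread B executes B1 (x = x + 2). Shared: x=5 y=3. PCs: A@0 B@1
Step 2: thread B executes B2 (y = y + 5). Shared: x=5 y=8. PCs: A@0 B@2
Step 3: thread A executes A1 (x = y - 2). Shared: x=6 y=8. PCs: A@1 B@2
Step 4: thread B executes B3 (y = y * -1). Shared: x=6 y=-8. PCs: A@1 B@3
Step 5: thread A executes A2 (y = y + 5). Shared: x=6 y=-3. PCs: A@2 B@3
Step 6: thread A executes A3 (x = x + 4). Shared: x=10 y=-3. PCs: A@3 B@3
Step 7: thread A executes A4 (x = x * 2). Shared: x=20 y=-3. PCs: A@4 B@3
Step 8: thread B executes B4 (x = y - 2). Shared: x=-5 y=-3. PCs: A@4 B@4

Answer: x=-5 y=-3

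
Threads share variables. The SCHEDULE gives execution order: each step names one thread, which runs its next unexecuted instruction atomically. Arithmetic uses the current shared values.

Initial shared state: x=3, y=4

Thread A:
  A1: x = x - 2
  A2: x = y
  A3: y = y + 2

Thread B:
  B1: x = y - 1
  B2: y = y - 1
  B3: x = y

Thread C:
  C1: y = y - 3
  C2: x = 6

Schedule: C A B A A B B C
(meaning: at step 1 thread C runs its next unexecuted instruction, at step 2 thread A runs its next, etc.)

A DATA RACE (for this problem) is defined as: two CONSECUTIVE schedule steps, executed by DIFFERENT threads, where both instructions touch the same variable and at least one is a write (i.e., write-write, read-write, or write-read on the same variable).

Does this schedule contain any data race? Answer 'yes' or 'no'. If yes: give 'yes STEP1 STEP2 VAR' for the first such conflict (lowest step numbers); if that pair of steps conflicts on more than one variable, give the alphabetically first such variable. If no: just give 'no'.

Steps 1,2: C(r=y,w=y) vs A(r=x,w=x). No conflict.
Steps 2,3: A(x = x - 2) vs B(x = y - 1). RACE on x (W-W).
Steps 3,4: B(x = y - 1) vs A(x = y). RACE on x (W-W).
Steps 4,5: same thread (A). No race.
Steps 5,6: A(y = y + 2) vs B(y = y - 1). RACE on y (W-W).
Steps 6,7: same thread (B). No race.
Steps 7,8: B(x = y) vs C(x = 6). RACE on x (W-W).
First conflict at steps 2,3.

Answer: yes 2 3 x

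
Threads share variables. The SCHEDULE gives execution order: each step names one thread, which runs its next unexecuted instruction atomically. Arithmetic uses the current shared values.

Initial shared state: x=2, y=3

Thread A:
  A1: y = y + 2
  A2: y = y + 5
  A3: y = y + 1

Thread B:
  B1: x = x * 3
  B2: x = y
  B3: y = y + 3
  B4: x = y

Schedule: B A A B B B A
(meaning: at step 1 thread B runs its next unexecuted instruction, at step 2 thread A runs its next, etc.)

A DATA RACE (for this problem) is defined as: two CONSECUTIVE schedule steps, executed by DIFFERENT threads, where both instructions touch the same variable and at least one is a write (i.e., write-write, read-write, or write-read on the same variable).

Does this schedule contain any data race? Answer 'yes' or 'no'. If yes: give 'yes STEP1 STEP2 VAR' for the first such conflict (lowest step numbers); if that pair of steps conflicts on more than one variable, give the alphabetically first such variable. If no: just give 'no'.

Answer: yes 3 4 y

Derivation:
Steps 1,2: B(r=x,w=x) vs A(r=y,w=y). No conflict.
Steps 2,3: same thread (A). No race.
Steps 3,4: A(y = y + 5) vs B(x = y). RACE on y (W-R).
Steps 4,5: same thread (B). No race.
Steps 5,6: same thread (B). No race.
Steps 6,7: B(x = y) vs A(y = y + 1). RACE on y (R-W).
First conflict at steps 3,4.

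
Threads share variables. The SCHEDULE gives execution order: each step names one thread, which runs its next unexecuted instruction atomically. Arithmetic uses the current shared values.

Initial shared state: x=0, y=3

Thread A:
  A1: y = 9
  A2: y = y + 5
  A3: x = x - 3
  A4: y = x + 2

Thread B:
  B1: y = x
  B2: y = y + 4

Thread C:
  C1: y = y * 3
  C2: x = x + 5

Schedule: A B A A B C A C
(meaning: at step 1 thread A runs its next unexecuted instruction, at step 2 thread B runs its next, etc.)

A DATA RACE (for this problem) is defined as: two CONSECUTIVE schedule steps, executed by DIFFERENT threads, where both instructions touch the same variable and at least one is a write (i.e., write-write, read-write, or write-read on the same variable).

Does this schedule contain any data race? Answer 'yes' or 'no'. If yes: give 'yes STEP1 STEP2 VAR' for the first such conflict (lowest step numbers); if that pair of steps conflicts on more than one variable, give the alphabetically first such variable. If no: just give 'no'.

Steps 1,2: A(y = 9) vs B(y = x). RACE on y (W-W).
Steps 2,3: B(y = x) vs A(y = y + 5). RACE on y (W-W).
Steps 3,4: same thread (A). No race.
Steps 4,5: A(r=x,w=x) vs B(r=y,w=y). No conflict.
Steps 5,6: B(y = y + 4) vs C(y = y * 3). RACE on y (W-W).
Steps 6,7: C(y = y * 3) vs A(y = x + 2). RACE on y (W-W).
Steps 7,8: A(y = x + 2) vs C(x = x + 5). RACE on x (R-W).
First conflict at steps 1,2.

Answer: yes 1 2 y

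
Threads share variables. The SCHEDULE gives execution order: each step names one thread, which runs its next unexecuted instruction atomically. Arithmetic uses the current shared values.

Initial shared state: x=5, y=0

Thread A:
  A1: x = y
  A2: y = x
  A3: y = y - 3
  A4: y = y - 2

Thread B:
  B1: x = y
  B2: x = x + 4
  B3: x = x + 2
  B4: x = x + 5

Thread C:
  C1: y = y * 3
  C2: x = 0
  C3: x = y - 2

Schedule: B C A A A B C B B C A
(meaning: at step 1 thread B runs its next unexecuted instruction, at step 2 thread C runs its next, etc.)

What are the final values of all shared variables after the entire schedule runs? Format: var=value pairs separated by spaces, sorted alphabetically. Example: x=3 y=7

Step 1: thread B executes B1 (x = y). Shared: x=0 y=0. PCs: A@0 B@1 C@0
Step 2: thread C executes C1 (y = y * 3). Shared: x=0 y=0. PCs: A@0 B@1 C@1
Step 3: thread A executes A1 (x = y). Shared: x=0 y=0. PCs: A@1 B@1 C@1
Step 4: thread A executes A2 (y = x). Shared: x=0 y=0. PCs: A@2 B@1 C@1
Step 5: thread A executes A3 (y = y - 3). Shared: x=0 y=-3. PCs: A@3 B@1 C@1
Step 6: thread B executes B2 (x = x + 4). Shared: x=4 y=-3. PCs: A@3 B@2 C@1
Step 7: thread C executes C2 (x = 0). Shared: x=0 y=-3. PCs: A@3 B@2 C@2
Step 8: thread B executes B3 (x = x + 2). Shared: x=2 y=-3. PCs: A@3 B@3 C@2
Step 9: thread B executes B4 (x = x + 5). Shared: x=7 y=-3. PCs: A@3 B@4 C@2
Step 10: thread C executes C3 (x = y - 2). Shared: x=-5 y=-3. PCs: A@3 B@4 C@3
Step 11: thread A executes A4 (y = y - 2). Shared: x=-5 y=-5. PCs: A@4 B@4 C@3

Answer: x=-5 y=-5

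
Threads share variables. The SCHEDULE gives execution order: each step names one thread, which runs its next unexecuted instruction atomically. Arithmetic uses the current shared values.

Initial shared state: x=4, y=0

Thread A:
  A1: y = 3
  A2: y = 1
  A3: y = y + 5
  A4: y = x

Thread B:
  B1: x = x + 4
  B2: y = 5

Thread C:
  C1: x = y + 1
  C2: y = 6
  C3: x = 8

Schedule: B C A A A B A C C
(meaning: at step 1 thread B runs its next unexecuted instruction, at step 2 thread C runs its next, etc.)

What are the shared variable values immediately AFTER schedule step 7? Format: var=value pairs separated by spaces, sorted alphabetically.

Step 1: thread B executes B1 (x = x + 4). Shared: x=8 y=0. PCs: A@0 B@1 C@0
Step 2: thread C executes C1 (x = y + 1). Shared: x=1 y=0. PCs: A@0 B@1 C@1
Step 3: thread A executes A1 (y = 3). Shared: x=1 y=3. PCs: A@1 B@1 C@1
Step 4: thread A executes A2 (y = 1). Shared: x=1 y=1. PCs: A@2 B@1 C@1
Step 5: thread A executes A3 (y = y + 5). Shared: x=1 y=6. PCs: A@3 B@1 C@1
Step 6: thread B executes B2 (y = 5). Shared: x=1 y=5. PCs: A@3 B@2 C@1
Step 7: thread A executes A4 (y = x). Shared: x=1 y=1. PCs: A@4 B@2 C@1

Answer: x=1 y=1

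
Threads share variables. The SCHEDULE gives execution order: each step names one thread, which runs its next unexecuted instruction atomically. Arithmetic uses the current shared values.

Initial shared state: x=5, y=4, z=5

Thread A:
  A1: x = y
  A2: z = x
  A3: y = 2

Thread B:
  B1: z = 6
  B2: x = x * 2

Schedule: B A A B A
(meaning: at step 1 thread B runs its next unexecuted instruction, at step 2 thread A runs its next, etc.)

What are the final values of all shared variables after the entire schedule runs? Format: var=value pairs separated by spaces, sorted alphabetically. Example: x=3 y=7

Step 1: thread B executes B1 (z = 6). Shared: x=5 y=4 z=6. PCs: A@0 B@1
Step 2: thread A executes A1 (x = y). Shared: x=4 y=4 z=6. PCs: A@1 B@1
Step 3: thread A executes A2 (z = x). Shared: x=4 y=4 z=4. PCs: A@2 B@1
Step 4: thread B executes B2 (x = x * 2). Shared: x=8 y=4 z=4. PCs: A@2 B@2
Step 5: thread A executes A3 (y = 2). Shared: x=8 y=2 z=4. PCs: A@3 B@2

Answer: x=8 y=2 z=4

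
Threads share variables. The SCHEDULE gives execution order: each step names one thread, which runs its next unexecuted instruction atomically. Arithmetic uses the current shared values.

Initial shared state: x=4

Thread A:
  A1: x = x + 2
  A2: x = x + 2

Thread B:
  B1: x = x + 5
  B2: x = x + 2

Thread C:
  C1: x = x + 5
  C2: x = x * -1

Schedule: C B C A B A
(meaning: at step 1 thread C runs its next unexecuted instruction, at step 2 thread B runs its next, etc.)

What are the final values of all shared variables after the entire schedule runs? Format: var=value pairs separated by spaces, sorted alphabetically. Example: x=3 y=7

Step 1: thread C executes C1 (x = x + 5). Shared: x=9. PCs: A@0 B@0 C@1
Step 2: thread B executes B1 (x = x + 5). Shared: x=14. PCs: A@0 B@1 C@1
Step 3: thread C executes C2 (x = x * -1). Shared: x=-14. PCs: A@0 B@1 C@2
Step 4: thread A executes A1 (x = x + 2). Shared: x=-12. PCs: A@1 B@1 C@2
Step 5: thread B executes B2 (x = x + 2). Shared: x=-10. PCs: A@1 B@2 C@2
Step 6: thread A executes A2 (x = x + 2). Shared: x=-8. PCs: A@2 B@2 C@2

Answer: x=-8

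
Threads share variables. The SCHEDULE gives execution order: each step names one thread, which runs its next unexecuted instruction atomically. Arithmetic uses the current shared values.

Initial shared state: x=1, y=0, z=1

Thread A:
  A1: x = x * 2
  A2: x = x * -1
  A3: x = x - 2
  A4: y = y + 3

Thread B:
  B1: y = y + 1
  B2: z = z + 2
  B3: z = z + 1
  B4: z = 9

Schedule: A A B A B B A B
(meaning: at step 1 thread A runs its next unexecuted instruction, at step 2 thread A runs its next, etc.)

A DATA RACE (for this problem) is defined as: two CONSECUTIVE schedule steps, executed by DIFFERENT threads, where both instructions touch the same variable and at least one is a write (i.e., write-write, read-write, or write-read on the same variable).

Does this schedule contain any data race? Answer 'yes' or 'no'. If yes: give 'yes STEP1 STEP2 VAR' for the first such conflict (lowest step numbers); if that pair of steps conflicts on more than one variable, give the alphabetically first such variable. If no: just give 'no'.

Steps 1,2: same thread (A). No race.
Steps 2,3: A(r=x,w=x) vs B(r=y,w=y). No conflict.
Steps 3,4: B(r=y,w=y) vs A(r=x,w=x). No conflict.
Steps 4,5: A(r=x,w=x) vs B(r=z,w=z). No conflict.
Steps 5,6: same thread (B). No race.
Steps 6,7: B(r=z,w=z) vs A(r=y,w=y). No conflict.
Steps 7,8: A(r=y,w=y) vs B(r=-,w=z). No conflict.

Answer: no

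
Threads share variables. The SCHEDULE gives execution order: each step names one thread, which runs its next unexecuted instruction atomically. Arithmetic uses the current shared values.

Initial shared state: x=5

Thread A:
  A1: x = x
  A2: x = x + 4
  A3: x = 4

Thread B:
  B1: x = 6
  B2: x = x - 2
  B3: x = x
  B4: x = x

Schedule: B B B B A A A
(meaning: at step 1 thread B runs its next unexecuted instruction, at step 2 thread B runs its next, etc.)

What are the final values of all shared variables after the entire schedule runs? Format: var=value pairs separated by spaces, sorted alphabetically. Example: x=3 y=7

Answer: x=4

Derivation:
Step 1: thread B executes B1 (x = 6). Shared: x=6. PCs: A@0 B@1
Step 2: thread B executes B2 (x = x - 2). Shared: x=4. PCs: A@0 B@2
Step 3: thread B executes B3 (x = x). Shared: x=4. PCs: A@0 B@3
Step 4: thread B executes B4 (x = x). Shared: x=4. PCs: A@0 B@4
Step 5: thread A executes A1 (x = x). Shared: x=4. PCs: A@1 B@4
Step 6: thread A executes A2 (x = x + 4). Shared: x=8. PCs: A@2 B@4
Step 7: thread A executes A3 (x = 4). Shared: x=4. PCs: A@3 B@4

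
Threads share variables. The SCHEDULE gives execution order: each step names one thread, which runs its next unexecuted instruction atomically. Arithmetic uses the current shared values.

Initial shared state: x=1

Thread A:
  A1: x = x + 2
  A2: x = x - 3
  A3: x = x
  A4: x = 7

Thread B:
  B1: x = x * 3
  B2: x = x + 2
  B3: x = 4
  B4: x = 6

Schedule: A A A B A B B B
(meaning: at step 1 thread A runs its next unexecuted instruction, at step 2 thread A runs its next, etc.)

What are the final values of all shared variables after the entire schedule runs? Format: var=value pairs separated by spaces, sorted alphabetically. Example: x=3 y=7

Step 1: thread A executes A1 (x = x + 2). Shared: x=3. PCs: A@1 B@0
Step 2: thread A executes A2 (x = x - 3). Shared: x=0. PCs: A@2 B@0
Step 3: thread A executes A3 (x = x). Shared: x=0. PCs: A@3 B@0
Step 4: thread B executes B1 (x = x * 3). Shared: x=0. PCs: A@3 B@1
Step 5: thread A executes A4 (x = 7). Shared: x=7. PCs: A@4 B@1
Step 6: thread B executes B2 (x = x + 2). Shared: x=9. PCs: A@4 B@2
Step 7: thread B executes B3 (x = 4). Shared: x=4. PCs: A@4 B@3
Step 8: thread B executes B4 (x = 6). Shared: x=6. PCs: A@4 B@4

Answer: x=6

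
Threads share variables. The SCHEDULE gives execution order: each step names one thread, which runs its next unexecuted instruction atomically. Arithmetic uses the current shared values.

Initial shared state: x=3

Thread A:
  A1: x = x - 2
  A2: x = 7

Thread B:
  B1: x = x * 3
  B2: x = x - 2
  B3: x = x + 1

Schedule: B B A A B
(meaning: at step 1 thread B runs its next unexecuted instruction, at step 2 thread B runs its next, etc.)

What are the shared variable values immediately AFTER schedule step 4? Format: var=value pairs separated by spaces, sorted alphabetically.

Step 1: thread B executes B1 (x = x * 3). Shared: x=9. PCs: A@0 B@1
Step 2: thread B executes B2 (x = x - 2). Shared: x=7. PCs: A@0 B@2
Step 3: thread A executes A1 (x = x - 2). Shared: x=5. PCs: A@1 B@2
Step 4: thread A executes A2 (x = 7). Shared: x=7. PCs: A@2 B@2

Answer: x=7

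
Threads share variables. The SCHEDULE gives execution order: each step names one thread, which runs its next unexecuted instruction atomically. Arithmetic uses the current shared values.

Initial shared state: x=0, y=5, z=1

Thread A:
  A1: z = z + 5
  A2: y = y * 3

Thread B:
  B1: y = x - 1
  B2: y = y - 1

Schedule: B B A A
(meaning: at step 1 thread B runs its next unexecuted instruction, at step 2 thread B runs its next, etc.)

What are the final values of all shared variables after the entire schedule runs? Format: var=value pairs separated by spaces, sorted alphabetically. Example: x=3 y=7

Step 1: thread B executes B1 (y = x - 1). Shared: x=0 y=-1 z=1. PCs: A@0 B@1
Step 2: thread B executes B2 (y = y - 1). Shared: x=0 y=-2 z=1. PCs: A@0 B@2
Step 3: thread A executes A1 (z = z + 5). Shared: x=0 y=-2 z=6. PCs: A@1 B@2
Step 4: thread A executes A2 (y = y * 3). Shared: x=0 y=-6 z=6. PCs: A@2 B@2

Answer: x=0 y=-6 z=6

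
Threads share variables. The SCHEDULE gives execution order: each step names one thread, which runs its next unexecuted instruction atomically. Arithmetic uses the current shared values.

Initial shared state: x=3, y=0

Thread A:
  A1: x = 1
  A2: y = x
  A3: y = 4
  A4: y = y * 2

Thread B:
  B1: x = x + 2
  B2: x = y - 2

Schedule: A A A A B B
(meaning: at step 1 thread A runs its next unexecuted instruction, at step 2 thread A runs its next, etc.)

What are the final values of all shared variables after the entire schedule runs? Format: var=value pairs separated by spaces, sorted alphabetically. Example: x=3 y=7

Step 1: thread A executes A1 (x = 1). Shared: x=1 y=0. PCs: A@1 B@0
Step 2: thread A executes A2 (y = x). Shared: x=1 y=1. PCs: A@2 B@0
Step 3: thread A executes A3 (y = 4). Shared: x=1 y=4. PCs: A@3 B@0
Step 4: thread A executes A4 (y = y * 2). Shared: x=1 y=8. PCs: A@4 B@0
Step 5: thread B executes B1 (x = x + 2). Shared: x=3 y=8. PCs: A@4 B@1
Step 6: thread B executes B2 (x = y - 2). Shared: x=6 y=8. PCs: A@4 B@2

Answer: x=6 y=8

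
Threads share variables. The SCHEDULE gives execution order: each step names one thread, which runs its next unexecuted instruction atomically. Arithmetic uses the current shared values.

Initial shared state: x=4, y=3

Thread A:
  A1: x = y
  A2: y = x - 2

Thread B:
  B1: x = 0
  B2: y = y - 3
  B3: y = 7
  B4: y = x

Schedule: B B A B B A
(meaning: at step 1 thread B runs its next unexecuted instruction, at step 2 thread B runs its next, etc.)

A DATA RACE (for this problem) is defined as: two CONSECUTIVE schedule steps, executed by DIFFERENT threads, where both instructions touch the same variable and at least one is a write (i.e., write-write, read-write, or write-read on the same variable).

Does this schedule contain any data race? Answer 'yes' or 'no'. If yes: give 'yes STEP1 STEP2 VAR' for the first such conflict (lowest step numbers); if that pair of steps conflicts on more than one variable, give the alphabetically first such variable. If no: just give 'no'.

Steps 1,2: same thread (B). No race.
Steps 2,3: B(y = y - 3) vs A(x = y). RACE on y (W-R).
Steps 3,4: A(x = y) vs B(y = 7). RACE on y (R-W).
Steps 4,5: same thread (B). No race.
Steps 5,6: B(y = x) vs A(y = x - 2). RACE on y (W-W).
First conflict at steps 2,3.

Answer: yes 2 3 y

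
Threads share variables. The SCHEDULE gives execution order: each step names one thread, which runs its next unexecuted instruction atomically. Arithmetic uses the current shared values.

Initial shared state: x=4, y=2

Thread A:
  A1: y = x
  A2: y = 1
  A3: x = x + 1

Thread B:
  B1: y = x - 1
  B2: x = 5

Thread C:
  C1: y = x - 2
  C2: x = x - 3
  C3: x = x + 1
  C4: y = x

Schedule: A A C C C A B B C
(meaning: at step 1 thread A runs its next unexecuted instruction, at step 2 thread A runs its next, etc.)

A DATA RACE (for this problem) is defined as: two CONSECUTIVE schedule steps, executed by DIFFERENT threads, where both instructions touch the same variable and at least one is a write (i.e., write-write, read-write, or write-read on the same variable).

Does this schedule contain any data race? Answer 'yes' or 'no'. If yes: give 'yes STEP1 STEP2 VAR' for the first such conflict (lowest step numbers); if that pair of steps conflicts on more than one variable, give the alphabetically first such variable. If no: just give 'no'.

Steps 1,2: same thread (A). No race.
Steps 2,3: A(y = 1) vs C(y = x - 2). RACE on y (W-W).
Steps 3,4: same thread (C). No race.
Steps 4,5: same thread (C). No race.
Steps 5,6: C(x = x + 1) vs A(x = x + 1). RACE on x (W-W).
Steps 6,7: A(x = x + 1) vs B(y = x - 1). RACE on x (W-R).
Steps 7,8: same thread (B). No race.
Steps 8,9: B(x = 5) vs C(y = x). RACE on x (W-R).
First conflict at steps 2,3.

Answer: yes 2 3 y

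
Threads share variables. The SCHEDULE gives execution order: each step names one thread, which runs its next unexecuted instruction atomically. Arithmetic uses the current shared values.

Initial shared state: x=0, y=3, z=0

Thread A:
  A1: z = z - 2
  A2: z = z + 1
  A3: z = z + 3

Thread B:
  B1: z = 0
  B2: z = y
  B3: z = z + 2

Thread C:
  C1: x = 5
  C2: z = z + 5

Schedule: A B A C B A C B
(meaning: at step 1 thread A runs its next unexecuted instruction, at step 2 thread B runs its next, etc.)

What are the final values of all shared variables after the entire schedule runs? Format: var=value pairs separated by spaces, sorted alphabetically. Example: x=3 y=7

Step 1: thread A executes A1 (z = z - 2). Shared: x=0 y=3 z=-2. PCs: A@1 B@0 C@0
Step 2: thread B executes B1 (z = 0). Shared: x=0 y=3 z=0. PCs: A@1 B@1 C@0
Step 3: thread A executes A2 (z = z + 1). Shared: x=0 y=3 z=1. PCs: A@2 B@1 C@0
Step 4: thread C executes C1 (x = 5). Shared: x=5 y=3 z=1. PCs: A@2 B@1 C@1
Step 5: thread B executes B2 (z = y). Shared: x=5 y=3 z=3. PCs: A@2 B@2 C@1
Step 6: thread A executes A3 (z = z + 3). Shared: x=5 y=3 z=6. PCs: A@3 B@2 C@1
Step 7: thread C executes C2 (z = z + 5). Shared: x=5 y=3 z=11. PCs: A@3 B@2 C@2
Step 8: thread B executes B3 (z = z + 2). Shared: x=5 y=3 z=13. PCs: A@3 B@3 C@2

Answer: x=5 y=3 z=13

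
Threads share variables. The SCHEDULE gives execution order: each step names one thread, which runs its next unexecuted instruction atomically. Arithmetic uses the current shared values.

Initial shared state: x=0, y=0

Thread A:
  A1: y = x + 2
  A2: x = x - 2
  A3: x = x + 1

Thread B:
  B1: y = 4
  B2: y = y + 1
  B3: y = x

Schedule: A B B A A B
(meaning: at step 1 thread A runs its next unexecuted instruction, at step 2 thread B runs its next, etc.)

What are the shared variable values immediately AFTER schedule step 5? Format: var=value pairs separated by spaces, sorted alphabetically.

Answer: x=-1 y=5

Derivation:
Step 1: thread A executes A1 (y = x + 2). Shared: x=0 y=2. PCs: A@1 B@0
Step 2: thread B executes B1 (y = 4). Shared: x=0 y=4. PCs: A@1 B@1
Step 3: thread B executes B2 (y = y + 1). Shared: x=0 y=5. PCs: A@1 B@2
Step 4: thread A executes A2 (x = x - 2). Shared: x=-2 y=5. PCs: A@2 B@2
Step 5: thread A executes A3 (x = x + 1). Shared: x=-1 y=5. PCs: A@3 B@2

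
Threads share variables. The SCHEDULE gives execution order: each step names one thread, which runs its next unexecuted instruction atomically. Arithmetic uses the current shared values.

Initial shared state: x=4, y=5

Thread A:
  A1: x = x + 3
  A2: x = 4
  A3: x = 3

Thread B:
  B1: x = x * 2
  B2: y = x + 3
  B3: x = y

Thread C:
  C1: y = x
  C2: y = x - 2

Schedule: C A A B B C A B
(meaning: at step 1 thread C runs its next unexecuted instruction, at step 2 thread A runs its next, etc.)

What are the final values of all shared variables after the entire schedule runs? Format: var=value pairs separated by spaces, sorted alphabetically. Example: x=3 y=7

Answer: x=6 y=6

Derivation:
Step 1: thread C executes C1 (y = x). Shared: x=4 y=4. PCs: A@0 B@0 C@1
Step 2: thread A executes A1 (x = x + 3). Shared: x=7 y=4. PCs: A@1 B@0 C@1
Step 3: thread A executes A2 (x = 4). Shared: x=4 y=4. PCs: A@2 B@0 C@1
Step 4: thread B executes B1 (x = x * 2). Shared: x=8 y=4. PCs: A@2 B@1 C@1
Step 5: thread B executes B2 (y = x + 3). Shared: x=8 y=11. PCs: A@2 B@2 C@1
Step 6: thread C executes C2 (y = x - 2). Shared: x=8 y=6. PCs: A@2 B@2 C@2
Step 7: thread A executes A3 (x = 3). Shared: x=3 y=6. PCs: A@3 B@2 C@2
Step 8: thread B executes B3 (x = y). Shared: x=6 y=6. PCs: A@3 B@3 C@2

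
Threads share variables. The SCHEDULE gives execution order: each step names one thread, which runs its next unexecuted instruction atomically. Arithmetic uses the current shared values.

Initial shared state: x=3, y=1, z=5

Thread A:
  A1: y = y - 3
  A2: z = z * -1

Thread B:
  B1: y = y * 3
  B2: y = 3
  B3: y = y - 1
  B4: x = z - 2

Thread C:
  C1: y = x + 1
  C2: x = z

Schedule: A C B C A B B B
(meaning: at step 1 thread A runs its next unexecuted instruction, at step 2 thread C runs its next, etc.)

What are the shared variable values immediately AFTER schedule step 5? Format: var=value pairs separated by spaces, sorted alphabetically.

Step 1: thread A executes A1 (y = y - 3). Shared: x=3 y=-2 z=5. PCs: A@1 B@0 C@0
Step 2: thread C executes C1 (y = x + 1). Shared: x=3 y=4 z=5. PCs: A@1 B@0 C@1
Step 3: thread B executes B1 (y = y * 3). Shared: x=3 y=12 z=5. PCs: A@1 B@1 C@1
Step 4: thread C executes C2 (x = z). Shared: x=5 y=12 z=5. PCs: A@1 B@1 C@2
Step 5: thread A executes A2 (z = z * -1). Shared: x=5 y=12 z=-5. PCs: A@2 B@1 C@2

Answer: x=5 y=12 z=-5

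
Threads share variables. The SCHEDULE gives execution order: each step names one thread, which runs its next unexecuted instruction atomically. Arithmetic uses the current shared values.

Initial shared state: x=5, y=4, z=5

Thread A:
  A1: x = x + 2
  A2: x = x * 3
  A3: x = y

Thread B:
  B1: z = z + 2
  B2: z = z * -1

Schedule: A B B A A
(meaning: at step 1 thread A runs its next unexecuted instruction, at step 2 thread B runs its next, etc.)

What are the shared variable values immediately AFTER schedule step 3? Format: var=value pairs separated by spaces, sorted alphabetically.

Answer: x=7 y=4 z=-7

Derivation:
Step 1: thread A executes A1 (x = x + 2). Shared: x=7 y=4 z=5. PCs: A@1 B@0
Step 2: thread B executes B1 (z = z + 2). Shared: x=7 y=4 z=7. PCs: A@1 B@1
Step 3: thread B executes B2 (z = z * -1). Shared: x=7 y=4 z=-7. PCs: A@1 B@2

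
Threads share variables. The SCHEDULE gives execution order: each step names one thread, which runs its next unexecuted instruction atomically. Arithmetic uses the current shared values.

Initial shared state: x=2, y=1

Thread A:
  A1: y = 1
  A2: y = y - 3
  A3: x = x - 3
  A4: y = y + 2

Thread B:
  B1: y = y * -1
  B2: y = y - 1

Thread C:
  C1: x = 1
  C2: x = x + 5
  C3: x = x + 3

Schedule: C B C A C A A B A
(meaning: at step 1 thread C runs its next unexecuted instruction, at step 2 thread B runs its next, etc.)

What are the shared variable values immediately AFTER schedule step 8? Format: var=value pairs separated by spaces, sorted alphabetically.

Step 1: thread C executes C1 (x = 1). Shared: x=1 y=1. PCs: A@0 B@0 C@1
Step 2: thread B executes B1 (y = y * -1). Shared: x=1 y=-1. PCs: A@0 B@1 C@1
Step 3: thread C executes C2 (x = x + 5). Shared: x=6 y=-1. PCs: A@0 B@1 C@2
Step 4: thread A executes A1 (y = 1). Shared: x=6 y=1. PCs: A@1 B@1 C@2
Step 5: thread C executes C3 (x = x + 3). Shared: x=9 y=1. PCs: A@1 B@1 C@3
Step 6: thread A executes A2 (y = y - 3). Shared: x=9 y=-2. PCs: A@2 B@1 C@3
Step 7: thread A executes A3 (x = x - 3). Shared: x=6 y=-2. PCs: A@3 B@1 C@3
Step 8: thread B executes B2 (y = y - 1). Shared: x=6 y=-3. PCs: A@3 B@2 C@3

Answer: x=6 y=-3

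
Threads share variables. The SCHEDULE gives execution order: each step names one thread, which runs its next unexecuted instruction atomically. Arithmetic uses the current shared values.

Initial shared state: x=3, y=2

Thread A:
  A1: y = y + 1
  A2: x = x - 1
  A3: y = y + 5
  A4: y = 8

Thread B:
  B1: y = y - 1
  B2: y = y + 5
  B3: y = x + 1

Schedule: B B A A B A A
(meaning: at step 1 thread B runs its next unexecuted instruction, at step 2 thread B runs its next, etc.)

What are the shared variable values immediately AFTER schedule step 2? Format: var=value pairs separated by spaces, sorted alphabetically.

Answer: x=3 y=6

Derivation:
Step 1: thread B executes B1 (y = y - 1). Shared: x=3 y=1. PCs: A@0 B@1
Step 2: thread B executes B2 (y = y + 5). Shared: x=3 y=6. PCs: A@0 B@2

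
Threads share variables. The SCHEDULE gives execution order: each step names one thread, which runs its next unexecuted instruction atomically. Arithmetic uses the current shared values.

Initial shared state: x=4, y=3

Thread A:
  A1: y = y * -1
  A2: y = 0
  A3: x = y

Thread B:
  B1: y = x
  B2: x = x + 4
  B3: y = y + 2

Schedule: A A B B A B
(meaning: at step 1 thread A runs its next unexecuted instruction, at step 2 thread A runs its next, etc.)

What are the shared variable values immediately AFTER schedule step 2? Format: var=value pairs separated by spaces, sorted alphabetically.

Answer: x=4 y=0

Derivation:
Step 1: thread A executes A1 (y = y * -1). Shared: x=4 y=-3. PCs: A@1 B@0
Step 2: thread A executes A2 (y = 0). Shared: x=4 y=0. PCs: A@2 B@0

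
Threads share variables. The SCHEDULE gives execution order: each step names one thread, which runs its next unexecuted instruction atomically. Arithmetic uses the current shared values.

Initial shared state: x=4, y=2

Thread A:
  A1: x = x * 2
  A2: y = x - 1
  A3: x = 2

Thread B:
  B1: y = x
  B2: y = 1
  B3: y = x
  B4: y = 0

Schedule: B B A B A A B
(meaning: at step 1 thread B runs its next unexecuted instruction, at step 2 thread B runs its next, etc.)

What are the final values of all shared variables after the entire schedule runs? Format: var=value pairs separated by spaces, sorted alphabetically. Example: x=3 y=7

Step 1: thread B executes B1 (y = x). Shared: x=4 y=4. PCs: A@0 B@1
Step 2: thread B executes B2 (y = 1). Shared: x=4 y=1. PCs: A@0 B@2
Step 3: thread A executes A1 (x = x * 2). Shared: x=8 y=1. PCs: A@1 B@2
Step 4: thread B executes B3 (y = x). Shared: x=8 y=8. PCs: A@1 B@3
Step 5: thread A executes A2 (y = x - 1). Shared: x=8 y=7. PCs: A@2 B@3
Step 6: thread A executes A3 (x = 2). Shared: x=2 y=7. PCs: A@3 B@3
Step 7: thread B executes B4 (y = 0). Shared: x=2 y=0. PCs: A@3 B@4

Answer: x=2 y=0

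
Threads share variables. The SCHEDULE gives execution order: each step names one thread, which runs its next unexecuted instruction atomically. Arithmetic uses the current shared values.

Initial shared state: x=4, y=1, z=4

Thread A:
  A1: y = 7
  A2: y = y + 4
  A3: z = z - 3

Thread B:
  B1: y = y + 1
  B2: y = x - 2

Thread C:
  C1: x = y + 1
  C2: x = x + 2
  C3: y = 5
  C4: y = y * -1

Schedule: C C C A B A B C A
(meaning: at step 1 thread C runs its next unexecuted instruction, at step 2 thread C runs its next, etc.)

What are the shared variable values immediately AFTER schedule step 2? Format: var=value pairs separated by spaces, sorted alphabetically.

Step 1: thread C executes C1 (x = y + 1). Shared: x=2 y=1 z=4. PCs: A@0 B@0 C@1
Step 2: thread C executes C2 (x = x + 2). Shared: x=4 y=1 z=4. PCs: A@0 B@0 C@2

Answer: x=4 y=1 z=4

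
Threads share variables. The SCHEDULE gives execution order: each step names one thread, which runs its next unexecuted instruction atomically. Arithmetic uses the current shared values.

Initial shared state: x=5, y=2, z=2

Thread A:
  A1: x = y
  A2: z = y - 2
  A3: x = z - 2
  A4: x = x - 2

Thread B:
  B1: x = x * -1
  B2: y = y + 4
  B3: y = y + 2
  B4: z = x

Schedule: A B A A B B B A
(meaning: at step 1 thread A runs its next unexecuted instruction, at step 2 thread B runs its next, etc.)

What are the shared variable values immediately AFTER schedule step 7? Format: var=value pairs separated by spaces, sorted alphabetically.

Step 1: thread A executes A1 (x = y). Shared: x=2 y=2 z=2. PCs: A@1 B@0
Step 2: thread B executes B1 (x = x * -1). Shared: x=-2 y=2 z=2. PCs: A@1 B@1
Step 3: thread A executes A2 (z = y - 2). Shared: x=-2 y=2 z=0. PCs: A@2 B@1
Step 4: thread A executes A3 (x = z - 2). Shared: x=-2 y=2 z=0. PCs: A@3 B@1
Step 5: thread B executes B2 (y = y + 4). Shared: x=-2 y=6 z=0. PCs: A@3 B@2
Step 6: thread B executes B3 (y = y + 2). Shared: x=-2 y=8 z=0. PCs: A@3 B@3
Step 7: thread B executes B4 (z = x). Shared: x=-2 y=8 z=-2. PCs: A@3 B@4

Answer: x=-2 y=8 z=-2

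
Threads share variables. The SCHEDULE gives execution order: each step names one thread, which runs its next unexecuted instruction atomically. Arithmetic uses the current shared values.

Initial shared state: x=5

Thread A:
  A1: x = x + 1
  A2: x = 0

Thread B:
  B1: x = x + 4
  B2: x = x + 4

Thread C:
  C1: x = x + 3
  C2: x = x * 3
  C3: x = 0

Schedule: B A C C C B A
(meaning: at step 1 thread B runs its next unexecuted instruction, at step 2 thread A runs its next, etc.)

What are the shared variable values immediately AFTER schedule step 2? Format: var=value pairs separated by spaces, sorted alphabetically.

Answer: x=10

Derivation:
Step 1: thread B executes B1 (x = x + 4). Shared: x=9. PCs: A@0 B@1 C@0
Step 2: thread A executes A1 (x = x + 1). Shared: x=10. PCs: A@1 B@1 C@0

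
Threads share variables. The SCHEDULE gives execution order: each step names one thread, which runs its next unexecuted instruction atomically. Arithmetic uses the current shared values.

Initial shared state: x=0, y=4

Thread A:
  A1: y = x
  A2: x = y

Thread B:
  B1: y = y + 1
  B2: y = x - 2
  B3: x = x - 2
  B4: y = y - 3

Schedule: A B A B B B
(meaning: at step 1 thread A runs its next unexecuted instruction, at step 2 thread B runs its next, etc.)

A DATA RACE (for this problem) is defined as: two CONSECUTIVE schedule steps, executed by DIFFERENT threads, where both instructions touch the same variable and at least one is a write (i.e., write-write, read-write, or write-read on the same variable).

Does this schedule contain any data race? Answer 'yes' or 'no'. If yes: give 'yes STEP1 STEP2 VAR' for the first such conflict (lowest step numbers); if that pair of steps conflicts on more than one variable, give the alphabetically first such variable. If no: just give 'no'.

Answer: yes 1 2 y

Derivation:
Steps 1,2: A(y = x) vs B(y = y + 1). RACE on y (W-W).
Steps 2,3: B(y = y + 1) vs A(x = y). RACE on y (W-R).
Steps 3,4: A(x = y) vs B(y = x - 2). RACE on x (W-R), y (R-W). Multiple vars; alphabetically first is x.
Steps 4,5: same thread (B). No race.
Steps 5,6: same thread (B). No race.
First conflict at steps 1,2.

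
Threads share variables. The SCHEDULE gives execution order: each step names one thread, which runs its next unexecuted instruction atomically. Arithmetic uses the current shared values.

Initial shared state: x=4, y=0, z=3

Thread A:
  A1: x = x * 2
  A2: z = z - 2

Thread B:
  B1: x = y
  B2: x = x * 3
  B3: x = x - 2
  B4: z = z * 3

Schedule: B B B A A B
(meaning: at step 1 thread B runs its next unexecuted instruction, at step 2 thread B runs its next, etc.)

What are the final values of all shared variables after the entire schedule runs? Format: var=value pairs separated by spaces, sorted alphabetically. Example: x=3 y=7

Answer: x=-4 y=0 z=3

Derivation:
Step 1: thread B executes B1 (x = y). Shared: x=0 y=0 z=3. PCs: A@0 B@1
Step 2: thread B executes B2 (x = x * 3). Shared: x=0 y=0 z=3. PCs: A@0 B@2
Step 3: thread B executes B3 (x = x - 2). Shared: x=-2 y=0 z=3. PCs: A@0 B@3
Step 4: thread A executes A1 (x = x * 2). Shared: x=-4 y=0 z=3. PCs: A@1 B@3
Step 5: thread A executes A2 (z = z - 2). Shared: x=-4 y=0 z=1. PCs: A@2 B@3
Step 6: thread B executes B4 (z = z * 3). Shared: x=-4 y=0 z=3. PCs: A@2 B@4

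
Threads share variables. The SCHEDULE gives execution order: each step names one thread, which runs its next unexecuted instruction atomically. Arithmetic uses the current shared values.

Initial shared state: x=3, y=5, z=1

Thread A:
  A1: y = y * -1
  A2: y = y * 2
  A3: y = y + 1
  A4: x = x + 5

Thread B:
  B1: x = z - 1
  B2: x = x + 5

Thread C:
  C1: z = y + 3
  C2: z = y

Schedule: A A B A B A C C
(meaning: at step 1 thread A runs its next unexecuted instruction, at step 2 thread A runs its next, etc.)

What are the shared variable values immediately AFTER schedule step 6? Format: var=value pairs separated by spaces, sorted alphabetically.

Step 1: thread A executes A1 (y = y * -1). Shared: x=3 y=-5 z=1. PCs: A@1 B@0 C@0
Step 2: thread A executes A2 (y = y * 2). Shared: x=3 y=-10 z=1. PCs: A@2 B@0 C@0
Step 3: thread B executes B1 (x = z - 1). Shared: x=0 y=-10 z=1. PCs: A@2 B@1 C@0
Step 4: thread A executes A3 (y = y + 1). Shared: x=0 y=-9 z=1. PCs: A@3 B@1 C@0
Step 5: thread B executes B2 (x = x + 5). Shared: x=5 y=-9 z=1. PCs: A@3 B@2 C@0
Step 6: thread A executes A4 (x = x + 5). Shared: x=10 y=-9 z=1. PCs: A@4 B@2 C@0

Answer: x=10 y=-9 z=1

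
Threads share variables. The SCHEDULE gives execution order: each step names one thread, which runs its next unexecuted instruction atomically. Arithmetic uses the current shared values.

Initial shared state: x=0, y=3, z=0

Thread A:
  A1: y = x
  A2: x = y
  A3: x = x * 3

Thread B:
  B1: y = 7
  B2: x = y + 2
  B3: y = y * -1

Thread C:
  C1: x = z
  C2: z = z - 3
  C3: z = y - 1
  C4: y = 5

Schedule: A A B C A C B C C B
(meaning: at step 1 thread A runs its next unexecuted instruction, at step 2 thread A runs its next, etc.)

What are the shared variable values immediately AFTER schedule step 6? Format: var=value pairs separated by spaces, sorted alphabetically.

Answer: x=0 y=7 z=-3

Derivation:
Step 1: thread A executes A1 (y = x). Shared: x=0 y=0 z=0. PCs: A@1 B@0 C@0
Step 2: thread A executes A2 (x = y). Shared: x=0 y=0 z=0. PCs: A@2 B@0 C@0
Step 3: thread B executes B1 (y = 7). Shared: x=0 y=7 z=0. PCs: A@2 B@1 C@0
Step 4: thread C executes C1 (x = z). Shared: x=0 y=7 z=0. PCs: A@2 B@1 C@1
Step 5: thread A executes A3 (x = x * 3). Shared: x=0 y=7 z=0. PCs: A@3 B@1 C@1
Step 6: thread C executes C2 (z = z - 3). Shared: x=0 y=7 z=-3. PCs: A@3 B@1 C@2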